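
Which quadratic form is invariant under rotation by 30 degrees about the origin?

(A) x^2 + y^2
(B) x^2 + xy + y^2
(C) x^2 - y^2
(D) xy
A

Rotation by 30 degrees sends (x, y) to (sqrt(3)x/2 - y/2, x/2 + sqrt(3)y/2).
Substitute the transformed coordinates into each option and compare with the original:
(A) x^2 + y^2  ->  (sqrt(3)x/2 - y/2)^2 + (x/2 + sqrt(3)y/2)^2 = x^2 + y^2   [equals x^2 + y^2: invariant]
(B) x^2 + xy + y^2  ->  (sqrt(3)x/2 - y/2)^2 + (sqrt(3)x/2 - y/2)(x/2 + sqrt(3)y/2) + (x/2 + sqrt(3)y/2)^2 = sqrt(3)x^2/4 + x^2 + xy/2 - sqrt(3)y^2/4 + y^2   [differs from x^2 + xy + y^2: not invariant]
(C) x^2 - y^2  ->  (sqrt(3)x/2 - y/2)^2 - (x/2 + sqrt(3)y/2)^2 = x^2/2 - sqrt(3)xy - y^2/2   [differs from x^2 - y^2: not invariant]
(D) xy  ->  (sqrt(3)x/2 - y/2)(x/2 + sqrt(3)y/2) = sqrt(3)x^2/4 + xy/2 - sqrt(3)y^2/4   [differs from xy: not invariant]

Only option (A), x^2 + y^2, is unchanged by the transformation.
x^2 + y^2 is the squared distance from the origin, which rotations preserve.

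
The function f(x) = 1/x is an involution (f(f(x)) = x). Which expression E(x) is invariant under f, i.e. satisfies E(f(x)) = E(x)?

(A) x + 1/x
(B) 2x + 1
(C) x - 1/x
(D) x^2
A

Replace x by f(x) = 1/x in each option and simplify. As a quick numerical cross-check, also compare E(5) with E(f(5)) = E(1/5).

(A) x + 1/x  ->  (1/x) + 1/(1/x), which simplifies back to x + 1/x; check: E(5) = 26/5, E(1/5) = 26/5.   [invariant]
(B) 2x + 1  ->  2(1/x) + 1 = (x + 2)/x; check: E(5) = 11 but E(1/5) = 7/5.   [not invariant]
(C) x - 1/x  ->  (1/x) - 1/(1/x) = -x + 1/x; check: E(5) = 24/5 but E(1/5) = -24/5.   [not invariant]
(D) x^2  ->  (1/x)^2 = x^(-2); check: E(5) = 25 but E(1/5) = 1/25.   [not invariant]

Only (A) is unchanged. E is symmetric under swapping x with f(x) = 1/x, which is exactly what an involution does.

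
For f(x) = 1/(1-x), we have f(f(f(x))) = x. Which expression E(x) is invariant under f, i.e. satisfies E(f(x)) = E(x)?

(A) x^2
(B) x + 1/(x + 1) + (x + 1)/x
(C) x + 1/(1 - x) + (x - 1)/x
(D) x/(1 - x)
C

Replace x by f(x) = 1/(1 - x) in each option and simplify. As a quick numerical cross-check, also compare E(4) with E(f(4)) = E(-1/3).

(A) x^2  ->  (1/(1 - x))^2 = (x - 1)^(-2); check: E(4) = 16 but E(-1/3) = 1/9.   [not invariant]
(B) x + 1/(x + 1) + (x + 1)/x  ->  (1/(1 - x)) + 1/((1/(1 - x)) + 1) + ((1/(1 - x)) + 1)/(1/(1 - x)) = (-x^3 + 6x^2 - 11x + 7)/(x^2 - 3x + 2); check: E(4) = 109/20 but E(-1/3) = -5/6.   [not invariant]
(C) x + 1/(1 - x) + (x - 1)/x  ->  (1/(1 - x)) + 1/(1 - (1/(1 - x))) + ((1/(1 - x)) - 1)/(1/(1 - x)), which simplifies back to x + 1/(1 - x) + (x - 1)/x; check: E(4) = 53/12, E(-1/3) = 53/12.   [invariant]
(D) x/(1 - x)  ->  (1/(1 - x))/(1 - (1/(1 - x))) = -1/x; check: E(4) = -4/3 but E(-1/3) = -1/4.   [not invariant]

Only (C) is unchanged. Indeed f(f(x)) = 1/(1 - 1/(1-x)) = (1-x)/(-x) = (x-1)/x, so E(x) = x + f(x) + f(f(x)) is the sum over the whole 3-cycle; applying f just permutes the three terms cyclically (x -> f(x) -> f(f(x)) -> x), leaving the sum unchanged.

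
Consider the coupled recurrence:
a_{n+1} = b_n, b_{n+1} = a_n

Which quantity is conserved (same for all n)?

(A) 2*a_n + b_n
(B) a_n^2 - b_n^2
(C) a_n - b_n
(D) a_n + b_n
D

Replace a_n by a_{n+1} = b_n and b_n by b_{n+1} = a_n in each option and simplify:
(A) 2*a_n + b_n  ->  2*(b_n) + (a_n) = a_n + 2*b_n   [not conserved]
(B) a_n^2 - b_n^2  ->  (b_n)^2 - (a_n)^2 = -a_n^2 + b_n^2   [not conserved]
(C) a_n - b_n  ->  (b_n) - (a_n) = -a_n + b_n   [not conserved]
(D) a_n + b_n  ->  (b_n) + (a_n) = a_n + b_n   [conserved]

Only (D) a_n + b_n returns to itself after one step, so it is the conserved quantity.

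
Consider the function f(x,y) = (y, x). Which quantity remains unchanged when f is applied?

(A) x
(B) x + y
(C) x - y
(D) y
B

For f(x,y) = (y, x):
After applying f: x' = y, y' = x. So x' + y' = y + x = x + y.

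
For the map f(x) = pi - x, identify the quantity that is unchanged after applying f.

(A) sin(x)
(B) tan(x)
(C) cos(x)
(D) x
A

For f(x) = pi - x:
sin(pi - x) = sin(x), so sine is invariant under this transformation.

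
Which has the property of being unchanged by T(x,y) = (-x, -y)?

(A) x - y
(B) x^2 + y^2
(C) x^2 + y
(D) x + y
B

An expression E(x,y) is invariant under T if E(T(x,y)) = E(x,y). Here T(x,y) = (-x, -y).
Substitute the transformed coordinates into each option and compare with the original:
(A) x - y  ->  (-x) - (-y) = -x + y   [differs from x - y: not invariant]
(B) x^2 + y^2  ->  (-x)^2 + (-y)^2 = x^2 + y^2   [equals x^2 + y^2: invariant]
(C) x^2 + y  ->  (-x)^2 + (-y) = x^2 - y   [differs from x^2 + y: not invariant]
(D) x + y  ->  (-x) + (-y) = -x - y   [differs from x + y: not invariant]

Only option (B), x^2 + y^2, is unchanged by the transformation.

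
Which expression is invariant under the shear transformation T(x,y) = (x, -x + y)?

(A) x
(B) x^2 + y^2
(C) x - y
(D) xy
A

Under the shear T(x,y) = (x, -x + y):
Substitute the transformed coordinates into each option and compare with the original:
(A) x  ->  (x) = x   [equals x: invariant]
(B) x^2 + y^2  ->  (x)^2 + (-x + y)^2 = 2x^2 - 2xy + y^2   [differs from x^2 + y^2: not invariant]
(C) x - y  ->  (x) - (-x + y) = 2x - y   [differs from x - y: not invariant]
(D) xy  ->  (x)(-x + y) = -x^2 + xy   [differs from xy: not invariant]

Only option (A), x, is unchanged by the transformation.
A vertical shear moves points parallel to the y-axis, so the x-coordinate (and any function of x alone) is unchanged.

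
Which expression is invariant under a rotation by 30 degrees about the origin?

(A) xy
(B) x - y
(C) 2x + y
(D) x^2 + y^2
D

A rotation by 30 degrees sends (x, y) to (sqrt(3)x/2 - y/2, x/2 + sqrt(3)y/2).
Substitute the transformed coordinates into each option and compare with the original:
(A) xy  ->  (sqrt(3)x/2 - y/2)(x/2 + sqrt(3)y/2) = sqrt(3)x^2/4 + xy/2 - sqrt(3)y^2/4   [differs from xy: not invariant]
(B) x - y  ->  (sqrt(3)x/2 - y/2) - (x/2 + sqrt(3)y/2) = -x/2 + sqrt(3)x/2 - sqrt(3)y/2 - y/2   [differs from x - y: not invariant]
(C) 2x + y  ->  2(sqrt(3)x/2 - y/2) + (x/2 + sqrt(3)y/2) = x/2 + sqrt(3)x - y + sqrt(3)y/2   [differs from 2x + y: not invariant]
(D) x^2 + y^2  ->  (sqrt(3)x/2 - y/2)^2 + (x/2 + sqrt(3)y/2)^2 = x^2 + y^2   [equals x^2 + y^2: invariant]

Only option (D), x^2 + y^2, is unchanged by the transformation.
Geometrically, x^2 + y^2 is the squared distance from the origin, which every rotation about the origin preserves.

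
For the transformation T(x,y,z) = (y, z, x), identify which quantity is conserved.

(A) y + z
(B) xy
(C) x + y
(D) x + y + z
D

Apply T(x,y,z) = (y, z, x) to each option, i.e. replace (x, y, z) by the transformed coordinates.
Substitute the transformed coordinates into each option and compare with the original:
(A) y + z  ->  (z) + (x) = x + z   [differs from y + z: not invariant]
(B) xy  ->  (y)(z) = yz   [differs from xy: not invariant]
(C) x + y  ->  (y) + (z) = y + z   [differs from x + y: not invariant]
(D) x + y + z  ->  (y) + (z) + (x) = x + y + z   [equals x + y + z: invariant]

Only option (D), x + y + z, is unchanged by the transformation.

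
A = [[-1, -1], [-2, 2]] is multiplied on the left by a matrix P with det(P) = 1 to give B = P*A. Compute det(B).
-4

By the multiplicative property of determinants, det(B) = det(P*A) = det(P) * det(A) = det(A),
so the determinant is invariant under multiplication by any determinant-1 matrix; we just need det(A).

det(A) = (-1)(2) - (-1)(-2) = -2 - 2 = -4

Therefore det(B) = 1 * (-4) = -4.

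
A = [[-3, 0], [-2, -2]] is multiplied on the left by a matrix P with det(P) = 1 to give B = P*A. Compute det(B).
6

By the multiplicative property of determinants, det(B) = det(P*A) = det(P) * det(A) = det(A),
so the determinant is invariant under multiplication by any determinant-1 matrix; we just need det(A).

det(A) = (-3)(-2) - (0)(-2) = 6 - 0 = 6

Therefore det(B) = 1 * 6 = 6.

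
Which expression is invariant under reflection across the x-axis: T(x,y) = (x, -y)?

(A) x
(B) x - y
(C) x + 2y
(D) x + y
A

The map is reflection across the x-axis: T(x,y) = (x, -y).
Substitute the transformed coordinates into each option and compare with the original:
(A) x  ->  (x) = x   [equals x: invariant]
(B) x - y  ->  (x) - (-y) = x + y   [differs from x - y: not invariant]
(C) x + 2y  ->  (x) + 2(-y) = x - 2y   [differs from x + 2y: not invariant]
(D) x + y  ->  (x) + (-y) = x - y   [differs from x + y: not invariant]

Only option (A), x, is unchanged by the transformation.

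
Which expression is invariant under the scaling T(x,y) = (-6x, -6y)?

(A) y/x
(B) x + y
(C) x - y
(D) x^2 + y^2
A

Under the uniform scaling T(x,y) = (-6x, -6y):
Substitute the transformed coordinates into each option and compare with the original:
(A) y/x  ->  (-6y)/(-6x) = y/x   [equals y/x: invariant]
(B) x + y  ->  (-6x) + (-6y) = -6x - 6y   [differs from x + y: not invariant]
(C) x - y  ->  (-6x) - (-6y) = -6x + 6y   [differs from x - y: not invariant]
(D) x^2 + y^2  ->  (-6x)^2 + (-6y)^2 = 36x^2 + 36y^2   [differs from x^2 + y^2: not invariant]

Only option (A), y/x, is unchanged by the transformation.
The common factor -6 cancels in a ratio of coordinates, while sums, products and sums of squares pick up factors of -6 or 36.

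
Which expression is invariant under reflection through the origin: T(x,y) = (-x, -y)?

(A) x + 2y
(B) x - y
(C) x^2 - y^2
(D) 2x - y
C

The map is reflection through the origin: T(x,y) = (-x, -y).
Substitute the transformed coordinates into each option and compare with the original:
(A) x + 2y  ->  (-x) + 2(-y) = -x - 2y   [differs from x + 2y: not invariant]
(B) x - y  ->  (-x) - (-y) = -x + y   [differs from x - y: not invariant]
(C) x^2 - y^2  ->  (-x)^2 - (-y)^2 = x^2 - y^2   [equals x^2 - y^2: invariant]
(D) 2x - y  ->  2(-x) - (-y) = -2x + y   [differs from 2x - y: not invariant]

Only option (C), x^2 - y^2, is unchanged by the transformation.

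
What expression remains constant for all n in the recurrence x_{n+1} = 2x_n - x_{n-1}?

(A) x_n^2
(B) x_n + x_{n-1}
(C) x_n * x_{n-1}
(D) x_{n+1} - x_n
D

For the recurrence x_{n+1} = 2x_n - x_{n-1}:

If x_{n+1} = 2x_n - x_{n-1}, then:
x_{n+1} - x_n = x_n - x_{n-1}
The first difference is constant throughout the sequence.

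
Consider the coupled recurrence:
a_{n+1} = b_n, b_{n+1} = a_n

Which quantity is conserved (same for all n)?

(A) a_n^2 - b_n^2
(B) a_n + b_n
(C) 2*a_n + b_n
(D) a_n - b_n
B

Replace a_n by a_{n+1} = b_n and b_n by b_{n+1} = a_n in each option and simplify:
(A) a_n^2 - b_n^2  ->  (b_n)^2 - (a_n)^2 = -a_n^2 + b_n^2   [not conserved]
(B) a_n + b_n  ->  (b_n) + (a_n) = a_n + b_n   [conserved]
(C) 2*a_n + b_n  ->  2*(b_n) + (a_n) = a_n + 2*b_n   [not conserved]
(D) a_n - b_n  ->  (b_n) - (a_n) = -a_n + b_n   [not conserved]

Only (B) a_n + b_n returns to itself after one step, so it is the conserved quantity.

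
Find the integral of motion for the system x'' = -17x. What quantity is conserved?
E = (x')^2 + 17x^2

Multiply the equation by x':
x' * x'' = -17x * x'
The left side is d/dt[(x')^2/2] and the right side is d/dt[-17x^2/2], so
d/dt[(x')^2/2 + 17x^2/2] = 0, i.e. (x')^2/2 + 17x^2/2 = constant.
Multiplying by 2, the integral of motion is E = (x')^2 + 17x^2.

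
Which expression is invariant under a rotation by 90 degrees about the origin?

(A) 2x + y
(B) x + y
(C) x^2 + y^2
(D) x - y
C

A rotation by 90 degrees sends (x, y) to (-y, x).
Substitute the transformed coordinates into each option and compare with the original:
(A) 2x + y  ->  2(-y) + (x) = x - 2y   [differs from 2x + y: not invariant]
(B) x + y  ->  (-y) + (x) = x - y   [differs from x + y: not invariant]
(C) x^2 + y^2  ->  (-y)^2 + (x)^2 = x^2 + y^2   [equals x^2 + y^2: invariant]
(D) x - y  ->  (-y) - (x) = -x - y   [differs from x - y: not invariant]

Only option (C), x^2 + y^2, is unchanged by the transformation.
Geometrically, x^2 + y^2 is the squared distance from the origin, which every rotation about the origin preserves.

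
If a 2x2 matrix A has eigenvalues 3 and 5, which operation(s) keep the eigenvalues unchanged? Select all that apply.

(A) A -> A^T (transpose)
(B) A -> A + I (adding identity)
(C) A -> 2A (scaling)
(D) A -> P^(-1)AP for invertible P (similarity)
A and D

Eigenvalues are preserved by:
1. Similarity transformations: A -> P^(-1)AP (same characteristic polynomial)
2. Transpose: A^T has the same eigenvalues as A

Eigenvalues are NOT preserved by:
- Adding identity: eigenvalues become 3+1, 5+1
- Scaling: eigenvalues become 6, 10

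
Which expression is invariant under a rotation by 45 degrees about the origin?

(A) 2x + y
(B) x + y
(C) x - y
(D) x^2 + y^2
D

A rotation by 45 degrees sends (x, y) to (sqrt(2)x/2 - sqrt(2)y/2, sqrt(2)x/2 + sqrt(2)y/2).
Substitute the transformed coordinates into each option and compare with the original:
(A) 2x + y  ->  2(sqrt(2)x/2 - sqrt(2)y/2) + (sqrt(2)x/2 + sqrt(2)y/2) = 3sqrt(2)x/2 - sqrt(2)y/2   [differs from 2x + y: not invariant]
(B) x + y  ->  (sqrt(2)x/2 - sqrt(2)y/2) + (sqrt(2)x/2 + sqrt(2)y/2) = sqrt(2)x   [differs from x + y: not invariant]
(C) x - y  ->  (sqrt(2)x/2 - sqrt(2)y/2) - (sqrt(2)x/2 + sqrt(2)y/2) = -sqrt(2)y   [differs from x - y: not invariant]
(D) x^2 + y^2  ->  (sqrt(2)x/2 - sqrt(2)y/2)^2 + (sqrt(2)x/2 + sqrt(2)y/2)^2 = x^2 + y^2   [equals x^2 + y^2: invariant]

Only option (D), x^2 + y^2, is unchanged by the transformation.
Geometrically, x^2 + y^2 is the squared distance from the origin, which every rotation about the origin preserves.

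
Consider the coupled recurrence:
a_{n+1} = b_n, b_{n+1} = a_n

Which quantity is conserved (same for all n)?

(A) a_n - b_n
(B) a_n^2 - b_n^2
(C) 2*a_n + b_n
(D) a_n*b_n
D

Replace a_n by a_{n+1} = b_n and b_n by b_{n+1} = a_n in each option and simplify:
(A) a_n - b_n  ->  (b_n) - (a_n) = -a_n + b_n   [not conserved]
(B) a_n^2 - b_n^2  ->  (b_n)^2 - (a_n)^2 = -a_n^2 + b_n^2   [not conserved]
(C) 2*a_n + b_n  ->  2*(b_n) + (a_n) = a_n + 2*b_n   [not conserved]
(D) a_n*b_n  ->  (b_n)*(a_n) = a_n*b_n   [conserved]

Only (D) a_n*b_n returns to itself after one step, so it is the conserved quantity.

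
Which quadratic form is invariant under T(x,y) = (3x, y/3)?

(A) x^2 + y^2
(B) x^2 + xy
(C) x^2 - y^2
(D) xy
D

T multiplies x by 3 and divides y by 3.
Substitute the transformed coordinates into each option and compare with the original:
(A) x^2 + y^2  ->  (3x)^2 + (y/3)^2 = 9x^2 + y^2/9   [differs from x^2 + y^2: not invariant]
(B) x^2 + xy  ->  (3x)^2 + (3x)(y/3) = 9x^2 + xy   [differs from x^2 + xy: not invariant]
(C) x^2 - y^2  ->  (3x)^2 - (y/3)^2 = 9x^2 - y^2/9   [differs from x^2 - y^2: not invariant]
(D) xy  ->  (3x)(y/3) = xy   [equals xy: invariant]

Only option (D), xy, is unchanged by the transformation.
The factors 3 and 1/3 cancel only in the pure product xy.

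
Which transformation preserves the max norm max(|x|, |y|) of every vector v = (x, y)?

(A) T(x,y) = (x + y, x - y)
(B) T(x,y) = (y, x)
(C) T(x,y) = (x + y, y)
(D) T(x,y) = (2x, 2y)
B

A transformation preserves a norm if ||T(v)|| = ||v|| for every v; a single vector where the norm changes rules an option out.

(A) T(x,y) = (x + y, x - y): v = (1, 1) has norm max(|1|, |1|) = 1, but T(v) = (2, 0) has norm 2 -- not preserved.
(B) T(x,y) = (y, x): preserves the norm -- it only permutes the coordinates and/or flips signs, which leaves max(|x|, |y|) unchanged.
(C) T(x,y) = (x + y, y): v = (1, 1) has norm max(|1|, |1|) = 1, but T(v) = (2, 1) has norm 2 -- not preserved.
(D) T(x,y) = (2x, 2y): v = (1, 0) has norm max(|1|, |0|) = 1, but T(v) = (2, 0) has norm 2 -- not preserved.

Therefore the answer is (B).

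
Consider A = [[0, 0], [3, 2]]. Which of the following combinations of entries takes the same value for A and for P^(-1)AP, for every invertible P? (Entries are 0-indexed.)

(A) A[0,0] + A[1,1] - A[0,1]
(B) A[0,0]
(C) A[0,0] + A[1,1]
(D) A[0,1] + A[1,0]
C

A[0,0] + A[1,1] is the trace of A. By the cyclic property of the trace, tr(P^(-1)AP) = tr(APP^(-1)) = tr(A), so it is the same for every matrix similar to A.

The other combinations are not similarity invariants. For example, take P = [[2, 1], [1, 1]] (det P = 1), so P^(-1) = [[1, -1], [-1, 2]] and
B = P^(-1)AP = [[-8, -5], [16, 10]].
Evaluating each option on A and on B:
(A) A[0,0] + A[1,1] - A[0,1]: 2 for A, 7 for B -> changes
(B) A[0,0]: 0 for A, -8 for B -> changes
(C) A[0,0] + A[1,1]: 2 for A, 2 for B -> unchanged
(D) A[0,1] + A[1,0]: 3 for A, 11 for B -> changes

Only (C) A[0,0] + A[1,1] = 2 survives (and it does so for every P, not just this one), so it is the invariant.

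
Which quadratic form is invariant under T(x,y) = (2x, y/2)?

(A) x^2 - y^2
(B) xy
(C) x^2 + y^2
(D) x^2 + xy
B

T multiplies x by 2 and divides y by 2.
Substitute the transformed coordinates into each option and compare with the original:
(A) x^2 - y^2  ->  (2x)^2 - (y/2)^2 = 4x^2 - y^2/4   [differs from x^2 - y^2: not invariant]
(B) xy  ->  (2x)(y/2) = xy   [equals xy: invariant]
(C) x^2 + y^2  ->  (2x)^2 + (y/2)^2 = 4x^2 + y^2/4   [differs from x^2 + y^2: not invariant]
(D) x^2 + xy  ->  (2x)^2 + (2x)(y/2) = 4x^2 + xy   [differs from x^2 + xy: not invariant]

Only option (B), xy, is unchanged by the transformation.
The factors 2 and 1/2 cancel only in the pure product xy.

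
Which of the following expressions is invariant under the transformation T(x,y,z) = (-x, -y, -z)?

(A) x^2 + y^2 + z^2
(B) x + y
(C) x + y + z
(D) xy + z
A

Apply T(x,y,z) = (-x, -y, -z) to each option, i.e. replace (x, y, z) by the transformed coordinates.
Substitute the transformed coordinates into each option and compare with the original:
(A) x^2 + y^2 + z^2  ->  (-x)^2 + (-y)^2 + (-z)^2 = x^2 + y^2 + z^2   [equals x^2 + y^2 + z^2: invariant]
(B) x + y  ->  (-x) + (-y) = -x - y   [differs from x + y: not invariant]
(C) x + y + z  ->  (-x) + (-y) + (-z) = -x - y - z   [differs from x + y + z: not invariant]
(D) xy + z  ->  (-x)(-y) + (-z) = xy - z   [differs from xy + z: not invariant]

Only option (A), x^2 + y^2 + z^2, is unchanged by the transformation.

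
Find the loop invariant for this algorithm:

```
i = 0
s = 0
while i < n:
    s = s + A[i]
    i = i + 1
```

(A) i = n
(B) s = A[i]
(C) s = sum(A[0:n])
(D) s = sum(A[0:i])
D

A loop invariant must hold before the first iteration and be re-established by every execution of the body.

(D) s = sum(A[0:i]): Initially i = 0 and s = 0 = sum of the empty slice A[0:0]. If s = sum(A[0:i]) holds at the top of an iteration, the body sets s to sum(A[0:i]) + A[i] = sum(A[0:i+1]) and then i to i+1, so s = sum(A[0:i]) holds again. At exit i = n, giving s = sum(A[0:n]).

The other options fail:
(A) i = n: false initially (i = 0); it is the exit condition, not an invariant.
(B) s = A[i]: after the first iteration s = A[0] but i = 1, so s = A[i] compares s with the wrong element (and fails in general).
(C) s = sum(A[0:n]): false before the loop (s = 0, not the full sum) -- it only becomes true at exit.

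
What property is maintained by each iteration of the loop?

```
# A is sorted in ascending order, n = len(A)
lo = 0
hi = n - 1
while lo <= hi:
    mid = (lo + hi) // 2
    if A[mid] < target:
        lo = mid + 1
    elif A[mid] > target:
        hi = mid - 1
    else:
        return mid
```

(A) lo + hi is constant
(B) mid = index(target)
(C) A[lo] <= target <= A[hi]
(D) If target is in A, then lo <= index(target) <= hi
D

A loop invariant must hold before the first iteration and be re-established by every execution of the body.

(D) If target is in A, then lo <= index(target) <= hi: Before the loop [lo, hi] = [0, n-1] covers every index. When A[mid] < target, sortedness puts target strictly to the right of mid, so setting lo = mid + 1 keeps index(target) in [lo, hi]; symmetrically for hi = mid - 1. Hence 'if target is in A then lo <= index(target) <= hi' holds after every iteration, and when lo > hi it proves target is absent.

The other options fail:
(A) lo + hi is constant: each iteration moves exactly one of lo, hi, so lo + hi changes (e.g. 0 + (n-1) becomes (mid+1) + (n-1)).
(B) mid = index(target): mid is just the current probe; it equals index(target) only on the iteration that returns.
(C) A[lo] <= target <= A[hi]: fails when target is not in A (e.g. target < A[0] already violates it before the loop), so it is not maintained in general.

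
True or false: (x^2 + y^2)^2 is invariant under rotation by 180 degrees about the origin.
True

Applying rotation by 180 degrees: x' = x*cos(180 degrees) - y*sin(180 degrees) = -x, y' = x*sin(180 degrees) + y*cos(180 degrees) = -y

Substituting into (x^2 + y^2)^2:
((-x)^2 + (-y)^2)^2
= x^4 + 2x^2y^2 + y^4 = (x^2 + y^2)^2

This equals the original expression (x^2 + y^2)^2, so it IS invariant.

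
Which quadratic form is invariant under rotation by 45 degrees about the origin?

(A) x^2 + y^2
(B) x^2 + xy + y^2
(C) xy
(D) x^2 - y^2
A

Rotation by 45 degrees sends (x, y) to (sqrt(2)x/2 - sqrt(2)y/2, sqrt(2)x/2 + sqrt(2)y/2).
Substitute the transformed coordinates into each option and compare with the original:
(A) x^2 + y^2  ->  (sqrt(2)x/2 - sqrt(2)y/2)^2 + (sqrt(2)x/2 + sqrt(2)y/2)^2 = x^2 + y^2   [equals x^2 + y^2: invariant]
(B) x^2 + xy + y^2  ->  (sqrt(2)x/2 - sqrt(2)y/2)^2 + (sqrt(2)x/2 - sqrt(2)y/2)(sqrt(2)x/2 + sqrt(2)y/2) + (sqrt(2)x/2 + sqrt(2)y/2)^2 = 3x^2/2 + y^2/2   [differs from x^2 + xy + y^2: not invariant]
(C) xy  ->  (sqrt(2)x/2 - sqrt(2)y/2)(sqrt(2)x/2 + sqrt(2)y/2) = x^2/2 - y^2/2   [differs from xy: not invariant]
(D) x^2 - y^2  ->  (sqrt(2)x/2 - sqrt(2)y/2)^2 - (sqrt(2)x/2 + sqrt(2)y/2)^2 = -2xy   [differs from x^2 - y^2: not invariant]

Only option (A), x^2 + y^2, is unchanged by the transformation.
x^2 + y^2 is the squared distance from the origin, which rotations preserve.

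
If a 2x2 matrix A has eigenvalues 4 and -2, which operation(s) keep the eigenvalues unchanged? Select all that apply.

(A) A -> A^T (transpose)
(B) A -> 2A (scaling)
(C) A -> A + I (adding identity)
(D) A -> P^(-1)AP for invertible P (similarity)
A and D

Eigenvalues are preserved by:
1. Similarity transformations: A -> P^(-1)AP (same characteristic polynomial)
2. Transpose: A^T has the same eigenvalues as A

Eigenvalues are NOT preserved by:
- Adding identity: eigenvalues become 4+1, -2+1
- Scaling: eigenvalues become 8, -4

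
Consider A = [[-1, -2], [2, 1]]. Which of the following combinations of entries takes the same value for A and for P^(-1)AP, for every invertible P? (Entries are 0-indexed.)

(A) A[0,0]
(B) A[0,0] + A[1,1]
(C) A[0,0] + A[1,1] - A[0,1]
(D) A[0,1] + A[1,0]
B

A[0,0] + A[1,1] is the trace of A. By the cyclic property of the trace, tr(P^(-1)AP) = tr(APP^(-1)) = tr(A), so it is the same for every matrix similar to A.

The other combinations are not similarity invariants. For example, take P = [[2, 1], [1, 1]] (det P = 1), so P^(-1) = [[1, -1], [-1, 2]] and
B = P^(-1)AP = [[-9, -6], [14, 9]].
Evaluating each option on A and on B:
(A) A[0,0]: -1 for A, -9 for B -> changes
(B) A[0,0] + A[1,1]: 0 for A, 0 for B -> unchanged
(C) A[0,0] + A[1,1] - A[0,1]: 2 for A, 6 for B -> changes
(D) A[0,1] + A[1,0]: 0 for A, 8 for B -> changes

Only (B) A[0,0] + A[1,1] = 0 survives (and it does so for every P, not just this one), so it is the invariant.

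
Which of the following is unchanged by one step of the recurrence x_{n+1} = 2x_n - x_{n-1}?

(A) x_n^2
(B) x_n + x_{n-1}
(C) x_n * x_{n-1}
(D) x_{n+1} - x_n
D

For the recurrence x_{n+1} = 2x_n - x_{n-1}:

If x_{n+1} = 2x_n - x_{n-1}, then:
x_{n+1} - x_n = x_n - x_{n-1}
The first difference is constant throughout the sequence.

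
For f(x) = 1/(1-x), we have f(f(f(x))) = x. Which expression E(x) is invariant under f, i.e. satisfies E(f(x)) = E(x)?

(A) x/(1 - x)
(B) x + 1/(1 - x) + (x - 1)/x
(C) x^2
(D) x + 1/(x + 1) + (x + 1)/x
B

Replace x by f(x) = 1/(1 - x) in each option and simplify. As a quick numerical cross-check, also compare E(3) with E(f(3)) = E(-1/2).

(A) x/(1 - x)  ->  (1/(1 - x))/(1 - (1/(1 - x))) = -1/x; check: E(3) = -3/2 but E(-1/2) = -1/3.   [not invariant]
(B) x + 1/(1 - x) + (x - 1)/x  ->  (1/(1 - x)) + 1/(1 - (1/(1 - x))) + ((1/(1 - x)) - 1)/(1/(1 - x)), which simplifies back to x + 1/(1 - x) + (x - 1)/x; check: E(3) = 19/6, E(-1/2) = 19/6.   [invariant]
(C) x^2  ->  (1/(1 - x))^2 = (x - 1)^(-2); check: E(3) = 9 but E(-1/2) = 1/4.   [not invariant]
(D) x + 1/(x + 1) + (x + 1)/x  ->  (1/(1 - x)) + 1/((1/(1 - x)) + 1) + ((1/(1 - x)) + 1)/(1/(1 - x)) = (-x^3 + 6x^2 - 11x + 7)/(x^2 - 3x + 2); check: E(3) = 55/12 but E(-1/2) = 1/2.   [not invariant]

Only (B) is unchanged. Indeed f(f(x)) = 1/(1 - 1/(1-x)) = (1-x)/(-x) = (x-1)/x, so E(x) = x + f(x) + f(f(x)) is the sum over the whole 3-cycle; applying f just permutes the three terms cyclically (x -> f(x) -> f(f(x)) -> x), leaving the sum unchanged.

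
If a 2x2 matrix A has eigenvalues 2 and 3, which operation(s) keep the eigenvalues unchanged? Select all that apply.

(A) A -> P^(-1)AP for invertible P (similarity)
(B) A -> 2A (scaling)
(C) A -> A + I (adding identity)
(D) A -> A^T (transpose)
A and D

Eigenvalues are preserved by:
1. Similarity transformations: A -> P^(-1)AP (same characteristic polynomial)
2. Transpose: A^T has the same eigenvalues as A

Eigenvalues are NOT preserved by:
- Adding identity: eigenvalues become 2+1, 3+1
- Scaling: eigenvalues become 4, 6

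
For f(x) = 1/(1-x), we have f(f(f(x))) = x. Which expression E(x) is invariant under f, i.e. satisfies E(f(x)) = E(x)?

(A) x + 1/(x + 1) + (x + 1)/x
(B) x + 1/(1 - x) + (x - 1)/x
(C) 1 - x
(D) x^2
B

Replace x by f(x) = 1/(1 - x) in each option and simplify. As a quick numerical cross-check, also compare E(3) with E(f(3)) = E(-1/2).

(A) x + 1/(x + 1) + (x + 1)/x  ->  (1/(1 - x)) + 1/((1/(1 - x)) + 1) + ((1/(1 - x)) + 1)/(1/(1 - x)) = (-x^3 + 6x^2 - 11x + 7)/(x^2 - 3x + 2); check: E(3) = 55/12 but E(-1/2) = 1/2.   [not invariant]
(B) x + 1/(1 - x) + (x - 1)/x  ->  (1/(1 - x)) + 1/(1 - (1/(1 - x))) + ((1/(1 - x)) - 1)/(1/(1 - x)), which simplifies back to x + 1/(1 - x) + (x - 1)/x; check: E(3) = 19/6, E(-1/2) = 19/6.   [invariant]
(C) 1 - x  ->  1 - (1/(1 - x)) = x/(x - 1); check: E(3) = -2 but E(-1/2) = 3/2.   [not invariant]
(D) x^2  ->  (1/(1 - x))^2 = (x - 1)^(-2); check: E(3) = 9 but E(-1/2) = 1/4.   [not invariant]

Only (B) is unchanged. Indeed f(f(x)) = 1/(1 - 1/(1-x)) = (1-x)/(-x) = (x-1)/x, so E(x) = x + f(x) + f(f(x)) is the sum over the whole 3-cycle; applying f just permutes the three terms cyclically (x -> f(x) -> f(f(x)) -> x), leaving the sum unchanged.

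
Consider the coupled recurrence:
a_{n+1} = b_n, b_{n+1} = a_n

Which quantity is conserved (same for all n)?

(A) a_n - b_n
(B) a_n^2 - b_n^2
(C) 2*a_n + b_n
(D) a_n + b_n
D

Replace a_n by a_{n+1} = b_n and b_n by b_{n+1} = a_n in each option and simplify:
(A) a_n - b_n  ->  (b_n) - (a_n) = -a_n + b_n   [not conserved]
(B) a_n^2 - b_n^2  ->  (b_n)^2 - (a_n)^2 = -a_n^2 + b_n^2   [not conserved]
(C) 2*a_n + b_n  ->  2*(b_n) + (a_n) = a_n + 2*b_n   [not conserved]
(D) a_n + b_n  ->  (b_n) + (a_n) = a_n + b_n   [conserved]

Only (D) a_n + b_n returns to itself after one step, so it is the conserved quantity.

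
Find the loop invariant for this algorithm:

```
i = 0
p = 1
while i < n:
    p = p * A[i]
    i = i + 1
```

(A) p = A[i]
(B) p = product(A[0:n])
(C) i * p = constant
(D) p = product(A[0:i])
D

A loop invariant must hold before the first iteration and be re-established by every execution of the body.

(D) p = product(A[0:i]): Initially i = 0 and p = 1 = product of the empty slice A[0:0]. If p = product(A[0:i]) holds at the top of an iteration, the body sets p to product(A[0:i]) * A[i] = product(A[0:i+1]) and then i to i+1, so the property is restored. At exit i = n, giving p = product(A[0:n]).

The other options fail:
(A) p = A[i]: after the first iteration p = A[0] but i = 1; in general p is a product of several elements, not a single one.
(B) p = product(A[0:n]): false before the loop (p = 1, not the full product) -- it only becomes true at exit.
(C) i * p = constant: initially i * p = 0, but after one iteration it is 1 * A[0], which is nonzero in general.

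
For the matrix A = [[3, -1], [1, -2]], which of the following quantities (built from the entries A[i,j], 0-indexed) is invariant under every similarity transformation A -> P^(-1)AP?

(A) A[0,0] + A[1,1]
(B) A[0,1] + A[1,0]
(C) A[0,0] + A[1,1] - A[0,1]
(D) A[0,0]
A

A[0,0] + A[1,1] is the trace of A. By the cyclic property of the trace, tr(P^(-1)AP) = tr(APP^(-1)) = tr(A), so it is the same for every matrix similar to A.

The other combinations are not similarity invariants. For example, take P = [[2, 1], [1, 1]] (det P = 1), so P^(-1) = [[1, -1], [-1, 2]] and
B = P^(-1)AP = [[5, 3], [-5, -4]].
Evaluating each option on A and on B:
(A) A[0,0] + A[1,1]: 1 for A, 1 for B -> unchanged
(B) A[0,1] + A[1,0]: 0 for A, -2 for B -> changes
(C) A[0,0] + A[1,1] - A[0,1]: 2 for A, -2 for B -> changes
(D) A[0,0]: 3 for A, 5 for B -> changes

Only (A) A[0,0] + A[1,1] = 1 survives (and it does so for every P, not just this one), so it is the invariant.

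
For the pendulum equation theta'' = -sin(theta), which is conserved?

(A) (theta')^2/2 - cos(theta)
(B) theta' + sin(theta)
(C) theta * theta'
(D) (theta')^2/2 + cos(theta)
A

A first integral I satisfies dI/dt = 0 along every solution. Differentiate each option and use the equation of motion:
(A) d/dt[(theta')^2/2 - cos(theta)] = theta' theta'' + sin(theta) theta' = theta'(-sin(theta)) + theta' sin(theta) = 0
(B) d/dt[theta' + sin(theta)] = theta'' + cos(theta) theta' = -sin(theta) + theta' cos(theta), not identically 0
(C) d/dt[theta * theta'] = (theta')^2 + theta theta'' = (theta')^2 - theta sin(theta), not identically 0
(D) d/dt[(theta')^2/2 + cos(theta)] = theta' theta'' - sin(theta) theta' = -2 theta' sin(theta), not identically 0

Only (A) has zero time-derivative. This is the total energy: kinetic (theta')^2/2 plus potential -cos(theta).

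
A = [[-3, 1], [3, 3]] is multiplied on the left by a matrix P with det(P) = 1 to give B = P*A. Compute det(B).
-12

By the multiplicative property of determinants, det(B) = det(P*A) = det(P) * det(A) = det(A),
so the determinant is invariant under multiplication by any determinant-1 matrix; we just need det(A).

det(A) = (-3)(3) - (1)(3) = -9 - 3 = -12

Therefore det(B) = 1 * (-12) = -12.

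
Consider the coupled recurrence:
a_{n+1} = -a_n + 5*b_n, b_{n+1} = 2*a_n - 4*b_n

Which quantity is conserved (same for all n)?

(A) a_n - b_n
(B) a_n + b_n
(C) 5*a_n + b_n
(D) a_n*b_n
B

Replace a_n by a_{n+1} = -a_n + 5*b_n and b_n by b_{n+1} = 2*a_n - 4*b_n in each option and simplify:
(A) a_n - b_n  ->  (-a_n + 5*b_n) - (2*a_n - 4*b_n) = -3*a_n + 9*b_n   [not conserved]
(B) a_n + b_n  ->  (-a_n + 5*b_n) + (2*a_n - 4*b_n) = a_n + b_n   [conserved]
(C) 5*a_n + b_n  ->  5*(-a_n + 5*b_n) + (2*a_n - 4*b_n) = -3*a_n + 21*b_n   [not conserved]
(D) a_n*b_n  ->  (-a_n + 5*b_n)*(2*a_n - 4*b_n) = -2*a_n^2 + 14*a_n*b_n - 20*b_n^2   [not conserved]

Only (B) a_n + b_n returns to itself after one step, so it is the conserved quantity.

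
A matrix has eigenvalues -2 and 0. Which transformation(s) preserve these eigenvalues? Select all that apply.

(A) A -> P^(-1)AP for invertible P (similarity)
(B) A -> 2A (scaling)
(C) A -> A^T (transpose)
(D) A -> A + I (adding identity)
A and C

Eigenvalues are preserved by:
1. Similarity transformations: A -> P^(-1)AP (same characteristic polynomial)
2. Transpose: A^T has the same eigenvalues as A

Eigenvalues are NOT preserved by:
- Adding identity: eigenvalues become -2+1, 0+1
- Scaling: eigenvalues become -4, 0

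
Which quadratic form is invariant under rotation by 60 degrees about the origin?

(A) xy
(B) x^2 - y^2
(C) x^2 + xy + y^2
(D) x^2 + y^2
D

Rotation by 60 degrees sends (x, y) to (x/2 - sqrt(3)y/2, sqrt(3)x/2 + y/2).
Substitute the transformed coordinates into each option and compare with the original:
(A) xy  ->  (x/2 - sqrt(3)y/2)(sqrt(3)x/2 + y/2) = sqrt(3)x^2/4 - xy/2 - sqrt(3)y^2/4   [differs from xy: not invariant]
(B) x^2 - y^2  ->  (x/2 - sqrt(3)y/2)^2 - (sqrt(3)x/2 + y/2)^2 = -x^2/2 - sqrt(3)xy + y^2/2   [differs from x^2 - y^2: not invariant]
(C) x^2 + xy + y^2  ->  (x/2 - sqrt(3)y/2)^2 + (x/2 - sqrt(3)y/2)(sqrt(3)x/2 + y/2) + (sqrt(3)x/2 + y/2)^2 = sqrt(3)x^2/4 + x^2 - xy/2 - sqrt(3)y^2/4 + y^2   [differs from x^2 + xy + y^2: not invariant]
(D) x^2 + y^2  ->  (x/2 - sqrt(3)y/2)^2 + (sqrt(3)x/2 + y/2)^2 = x^2 + y^2   [equals x^2 + y^2: invariant]

Only option (D), x^2 + y^2, is unchanged by the transformation.
x^2 + y^2 is the squared distance from the origin, which rotations preserve.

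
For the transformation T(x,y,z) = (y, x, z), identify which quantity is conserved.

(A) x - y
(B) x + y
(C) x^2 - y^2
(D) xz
B

Apply T(x,y,z) = (y, x, z) to each option, i.e. replace (x, y, z) by the transformed coordinates.
Substitute the transformed coordinates into each option and compare with the original:
(A) x - y  ->  (y) - (x) = -x + y   [differs from x - y: not invariant]
(B) x + y  ->  (y) + (x) = x + y   [equals x + y: invariant]
(C) x^2 - y^2  ->  (y)^2 - (x)^2 = -x^2 + y^2   [differs from x^2 - y^2: not invariant]
(D) xz  ->  (y)(z) = yz   [differs from xz: not invariant]

Only option (B), x + y, is unchanged by the transformation.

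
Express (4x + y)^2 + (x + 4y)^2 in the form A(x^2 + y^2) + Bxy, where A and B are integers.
17(x^2 + y^2) + 16xy

Expanding: (4x + y)^2 = 16x^2 + 8xy + y^2
(x + 4y)^2 = x^2 + 8xy + 16y^2
Sum = (16+1)(x^2+y^2) + 16xy = 17(x^2 + y^2) + 16xy
This is symmetric in x and y.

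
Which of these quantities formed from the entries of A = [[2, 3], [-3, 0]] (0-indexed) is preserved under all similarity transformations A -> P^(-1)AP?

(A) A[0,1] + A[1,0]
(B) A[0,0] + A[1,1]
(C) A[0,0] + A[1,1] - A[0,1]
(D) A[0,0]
B

A[0,0] + A[1,1] is the trace of A. By the cyclic property of the trace, tr(P^(-1)AP) = tr(APP^(-1)) = tr(A), so it is the same for every matrix similar to A.

The other combinations are not similarity invariants. For example, take P = [[1, 1], [0, 1]] (det P = 1), so P^(-1) = [[1, -1], [0, 1]] and
B = P^(-1)AP = [[5, 8], [-3, -3]].
Evaluating each option on A and on B:
(A) A[0,1] + A[1,0]: 0 for A, 5 for B -> changes
(B) A[0,0] + A[1,1]: 2 for A, 2 for B -> unchanged
(C) A[0,0] + A[1,1] - A[0,1]: -1 for A, -6 for B -> changes
(D) A[0,0]: 2 for A, 5 for B -> changes

Only (B) A[0,0] + A[1,1] = 2 survives (and it does so for every P, not just this one), so it is the invariant.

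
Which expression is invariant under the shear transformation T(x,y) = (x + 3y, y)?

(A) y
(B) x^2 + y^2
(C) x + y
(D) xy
A

Under the shear T(x,y) = (x + 3y, y):
Substitute the transformed coordinates into each option and compare with the original:
(A) y  ->  (y) = y   [equals y: invariant]
(B) x^2 + y^2  ->  (x + 3y)^2 + (y)^2 = x^2 + 6xy + 10y^2   [differs from x^2 + y^2: not invariant]
(C) x + y  ->  (x + 3y) + (y) = x + 4y   [differs from x + y: not invariant]
(D) xy  ->  (x + 3y)(y) = xy + 3y^2   [differs from xy: not invariant]

Only option (A), y, is unchanged by the transformation.
A horizontal shear moves points parallel to the x-axis, so the y-coordinate (and any function of y alone) is unchanged.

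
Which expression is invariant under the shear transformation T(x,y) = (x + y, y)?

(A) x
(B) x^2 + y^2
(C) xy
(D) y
D

Under the shear T(x,y) = (x + y, y):
Substitute the transformed coordinates into each option and compare with the original:
(A) x  ->  (x + y) = x + y   [differs from x: not invariant]
(B) x^2 + y^2  ->  (x + y)^2 + (y)^2 = x^2 + 2xy + 2y^2   [differs from x^2 + y^2: not invariant]
(C) xy  ->  (x + y)(y) = xy + y^2   [differs from xy: not invariant]
(D) y  ->  (y) = y   [equals y: invariant]

Only option (D), y, is unchanged by the transformation.
A horizontal shear moves points parallel to the x-axis, so the y-coordinate (and any function of y alone) is unchanged.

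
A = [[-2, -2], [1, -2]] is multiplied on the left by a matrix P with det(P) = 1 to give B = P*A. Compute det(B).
6

By the multiplicative property of determinants, det(B) = det(P*A) = det(P) * det(A) = det(A),
so the determinant is invariant under multiplication by any determinant-1 matrix; we just need det(A).

det(A) = (-2)(-2) - (-2)(1) = 4 - (-2) = 6

Therefore det(B) = 1 * 6 = 6.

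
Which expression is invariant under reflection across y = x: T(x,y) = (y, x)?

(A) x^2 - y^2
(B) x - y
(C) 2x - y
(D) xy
D

The map is reflection across y = x: T(x,y) = (y, x).
Substitute the transformed coordinates into each option and compare with the original:
(A) x^2 - y^2  ->  (y)^2 - (x)^2 = -x^2 + y^2   [differs from x^2 - y^2: not invariant]
(B) x - y  ->  (y) - (x) = -x + y   [differs from x - y: not invariant]
(C) 2x - y  ->  2(y) - (x) = -x + 2y   [differs from 2x - y: not invariant]
(D) xy  ->  (y)(x) = xy   [equals xy: invariant]

Only option (D), xy, is unchanged by the transformation.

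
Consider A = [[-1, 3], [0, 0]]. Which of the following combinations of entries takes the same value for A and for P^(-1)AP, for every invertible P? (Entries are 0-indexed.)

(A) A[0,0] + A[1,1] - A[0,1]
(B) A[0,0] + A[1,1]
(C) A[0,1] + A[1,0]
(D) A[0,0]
B

A[0,0] + A[1,1] is the trace of A. By the cyclic property of the trace, tr(P^(-1)AP) = tr(APP^(-1)) = tr(A), so it is the same for every matrix similar to A.

The other combinations are not similarity invariants. For example, take P = [[2, 1], [1, 1]] (det P = 1), so P^(-1) = [[1, -1], [-1, 2]] and
B = P^(-1)AP = [[1, 2], [-1, -2]].
Evaluating each option on A and on B:
(A) A[0,0] + A[1,1] - A[0,1]: -4 for A, -3 for B -> changes
(B) A[0,0] + A[1,1]: -1 for A, -1 for B -> unchanged
(C) A[0,1] + A[1,0]: 3 for A, 1 for B -> changes
(D) A[0,0]: -1 for A, 1 for B -> changes

Only (B) A[0,0] + A[1,1] = -1 survives (and it does so for every P, not just this one), so it is the invariant.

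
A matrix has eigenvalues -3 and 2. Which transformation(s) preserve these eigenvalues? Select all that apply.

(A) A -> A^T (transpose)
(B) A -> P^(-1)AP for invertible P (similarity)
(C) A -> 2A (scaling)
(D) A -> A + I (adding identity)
A and B

Eigenvalues are preserved by:
1. Similarity transformations: A -> P^(-1)AP (same characteristic polynomial)
2. Transpose: A^T has the same eigenvalues as A

Eigenvalues are NOT preserved by:
- Adding identity: eigenvalues become -3+1, 2+1
- Scaling: eigenvalues become -6, 4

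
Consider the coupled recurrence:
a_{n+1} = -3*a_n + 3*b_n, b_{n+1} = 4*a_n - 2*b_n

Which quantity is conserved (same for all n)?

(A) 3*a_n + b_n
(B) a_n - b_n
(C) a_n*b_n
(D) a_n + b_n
D

Replace a_n by a_{n+1} = -3*a_n + 3*b_n and b_n by b_{n+1} = 4*a_n - 2*b_n in each option and simplify:
(A) 3*a_n + b_n  ->  3*(-3*a_n + 3*b_n) + (4*a_n - 2*b_n) = -5*a_n + 7*b_n   [not conserved]
(B) a_n - b_n  ->  (-3*a_n + 3*b_n) - (4*a_n - 2*b_n) = -7*a_n + 5*b_n   [not conserved]
(C) a_n*b_n  ->  (-3*a_n + 3*b_n)*(4*a_n - 2*b_n) = -12*a_n^2 + 18*a_n*b_n - 6*b_n^2   [not conserved]
(D) a_n + b_n  ->  (-3*a_n + 3*b_n) + (4*a_n - 2*b_n) = a_n + b_n   [conserved]

Only (D) a_n + b_n returns to itself after one step, so it is the conserved quantity.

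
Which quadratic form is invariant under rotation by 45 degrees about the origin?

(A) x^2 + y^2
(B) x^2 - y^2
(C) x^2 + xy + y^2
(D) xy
A

Rotation by 45 degrees sends (x, y) to (sqrt(2)x/2 - sqrt(2)y/2, sqrt(2)x/2 + sqrt(2)y/2).
Substitute the transformed coordinates into each option and compare with the original:
(A) x^2 + y^2  ->  (sqrt(2)x/2 - sqrt(2)y/2)^2 + (sqrt(2)x/2 + sqrt(2)y/2)^2 = x^2 + y^2   [equals x^2 + y^2: invariant]
(B) x^2 - y^2  ->  (sqrt(2)x/2 - sqrt(2)y/2)^2 - (sqrt(2)x/2 + sqrt(2)y/2)^2 = -2xy   [differs from x^2 - y^2: not invariant]
(C) x^2 + xy + y^2  ->  (sqrt(2)x/2 - sqrt(2)y/2)^2 + (sqrt(2)x/2 - sqrt(2)y/2)(sqrt(2)x/2 + sqrt(2)y/2) + (sqrt(2)x/2 + sqrt(2)y/2)^2 = 3x^2/2 + y^2/2   [differs from x^2 + xy + y^2: not invariant]
(D) xy  ->  (sqrt(2)x/2 - sqrt(2)y/2)(sqrt(2)x/2 + sqrt(2)y/2) = x^2/2 - y^2/2   [differs from xy: not invariant]

Only option (A), x^2 + y^2, is unchanged by the transformation.
x^2 + y^2 is the squared distance from the origin, which rotations preserve.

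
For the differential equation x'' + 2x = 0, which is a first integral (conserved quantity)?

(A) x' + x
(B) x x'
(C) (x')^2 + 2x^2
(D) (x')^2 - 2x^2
C

A first integral I satisfies dI/dt = 0 along every solution. Differentiate each option and use the equation of motion:
(A) d/dt[x' + x] = x'' + x' = -2x + x', not identically 0
(B) d/dt[x x'] = (x')^2 + x x'' = (x')^2 - 2x^2, not identically 0
(C) d/dt[(x')^2 + 2x^2] = 2x'x'' + 4x x' = 2x'(-2x) + 4x x' = 0
(D) d/dt[(x')^2 - 2x^2] = 2x'x'' - 4x x' = -8x x', not identically 0

Only (C) has zero time-derivative. So the energy-like quantity (x')^2 + 2x^2 is the first integral.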